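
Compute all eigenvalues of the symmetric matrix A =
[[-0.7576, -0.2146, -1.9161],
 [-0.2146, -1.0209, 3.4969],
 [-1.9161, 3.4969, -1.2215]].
sigma(A) ≈ {-5, -1, 3}

A is real symmetric, so its spectrum consists of real eigenvalues. Expanding the characteristic polynomial of the displayed matrix gives
  det(λ I - A) = p(λ) = λ^3 + (3)λ^2 + (-13)λ + (-15).
Solving p(λ) = 0 yields eigenvalues ≈ -5, -1, 3. (A is shown rounded to 4 decimals, so these recover the underlying integer eigenvalues to within that precision.)
Verification: the trace of A = -3 equals the sum of eigenvalues -3, and det(A) ≈ 14.9997 matches the eigenvalue product 15.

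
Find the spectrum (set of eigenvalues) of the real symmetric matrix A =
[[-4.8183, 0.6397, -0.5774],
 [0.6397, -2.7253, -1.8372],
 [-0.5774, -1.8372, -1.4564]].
sigma(A) ≈ {-5, -4, 0}

A is real symmetric, so its spectrum consists of real eigenvalues. Expanding the characteristic polynomial of the displayed matrix gives
  det(λ I - A) = p(λ) = λ^3 + (9)λ^2 + (20)λ + (0).
Solving p(λ) = 0 yields eigenvalues ≈ -5, -4, 0. (A is shown rounded to 4 decimals, so these recover the underlying integer eigenvalues to within that precision.)
Verification: the trace of A = -9 equals the sum of eigenvalues -9, and det(A) ≈ 0.0005 matches the eigenvalue product 0.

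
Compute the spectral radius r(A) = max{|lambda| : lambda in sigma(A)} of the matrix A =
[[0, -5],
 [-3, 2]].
r(A) = 5

The eigenvalues of A are the roots of its characteristic polynomial. With M = A (coefficients from the trace and determinant):
  p(λ) = det(λ I - M) = λ^2 - 2λ - 15.
For λ^2 - 2λ - 15 the discriminant is 64. It is a perfect square (8^2), so the roots are rational: λ = (2 ± 8)/2 = 5, -3.
Thus the eigenvalues (to 4 decimals) are 5 (modulus 5); -3 (modulus 3). The spectral radius is the largest modulus: r(A) = 5. (Cross-check: r(A) ≤ ||A||_2 ≈ 5.5373; equality holds whenever A is normal, though it can also hold for some non-normal A.)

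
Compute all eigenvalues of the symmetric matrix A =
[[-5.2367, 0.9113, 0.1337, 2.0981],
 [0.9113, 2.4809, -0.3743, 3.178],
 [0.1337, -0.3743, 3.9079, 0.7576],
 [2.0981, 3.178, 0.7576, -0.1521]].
sigma(A) ≈ {-6, -2, 4, 5}

A is real symmetric, so its spectrum consists of real eigenvalues. Expanding the characteristic polynomial of the displayed matrix gives
  det(λ I - A) = p(λ) = λ^4 + (-1)λ^3 + (-40)λ^2 + (52)λ + (240.0117).
Solving p(λ) = 0 yields eigenvalues ≈ -6, -2, 4, 5. (A is shown rounded to 4 decimals, so these recover the underlying integer eigenvalues to within that precision.)
Verification: the trace of A = 1 equals the sum of eigenvalues 1, and det(A) ≈ 240.0117 matches the eigenvalue product 240.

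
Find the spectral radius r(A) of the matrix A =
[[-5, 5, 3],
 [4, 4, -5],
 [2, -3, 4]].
r(A) = sqrt(260)/2 ≈ 8.0623

The eigenvalues of A are the roots of its characteristic polynomial. With M = A (coefficients from the trace, the sum of principal 2x2 minors, and det A):
  p(λ) = det(λ I - M) = λ^3 - 3λ^2 - 65λ + 195.
By the rational root theorem any rational root is an integer divisor of 195. Testing λ = 3: p(3) = 27 - 27 - 195 + 195 = 0, so λ = 3 is a root. Dividing out (λ - 3) leaves p(λ) = (λ - 3)(λ^2 - 65). For λ^2 - 65 the discriminant is 260. It is nonnegative but not a perfect square, so the roots are real and irrational: λ = ± sqrt(260)/2 ≈ 8.0623, -8.0623.
Thus the eigenvalues (to 4 decimals) are 8.0623 (modulus 8.0623); -8.0623 (modulus 8.0623); 3 (modulus 3). The spectral radius is the largest modulus: r(A) = sqrt(260)/2 ≈ 8.0623. (Cross-check: r(A) ≤ ||A||_2 ≈ 8.6603; equality holds whenever A is normal, though it can also hold for some non-normal A.)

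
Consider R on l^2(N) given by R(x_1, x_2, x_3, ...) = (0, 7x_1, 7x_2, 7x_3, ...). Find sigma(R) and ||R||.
sigma(R) = closed disk {z in C : |z| ≤ 7}; ||R|| = 7

Note R = 7·U where U is the unit right shift (U x)_k = x_{k-1} (with x_0 := 0); so ||R|| = 7||U|| and sigma(R) = 7·sigma(U). ||R x||^2 = sum_{k≥1} |7x_k|^2 = 49||x||^2, so ||R|| = 7 and sigma(R) ⊂ {|z| ≤ 7}. For any |lambda| < 7, the equation (R - lambda I) x = 0 forces x_1 = 0, then 7x_k = lambda x_{k+1} ⇒ x = 0, so R has no eigenvalues. But (R - lambda I) is not surjective for |lambda| < 7: solving (R - lambda I) x = e_1 would require x_n proportional to (lambda/7)^(-n), which is not in l^2. So every |lambda| < 7 lies in the residual spectrum. The boundary |lambda| = 7 is in the approximate point spectrum (the spectrum is closed). Hence sigma(R) is the closed disk of radius 7.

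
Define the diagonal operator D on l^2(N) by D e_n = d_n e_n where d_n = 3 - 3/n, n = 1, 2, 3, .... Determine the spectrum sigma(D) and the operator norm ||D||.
sigma(D) = {3 - 3/n : n ≥ 1} ∪ {3}; ||D|| = 3

A bounded diagonal operator on l^2 with diagonal entries d_n has spectrum equal to the closure of {d_n : n ≥ 1}: every d_n is an eigenvalue (with eigenvector e_n), so {d_n} ⊂ sigma(D); the spectrum is closed, so its closure is too; and for lambda not in the closure, (D - lambda I) has bounded inverse (the diagonal entries 1/(d_n - lambda) are bounded). For our sequence d_n = 3 - 3/n, n = 1, 2, 3, ...:
  - {d_n} = {3 - 3/n : n ≥ 1}; the only limit point is 3
  - closure = {3 - 3/n : n ≥ 1} ∪ {3}
For the norm: a diagonal operator has ||D|| = sup_n |d_n|. Here d_n = 3 - 3/n increases monotonically from d_1 = 0 toward 3, with all terms in [0, 3); so sup_n |d_n| = 3 (the supremum is the limit, not attained). So ||D|| = 3.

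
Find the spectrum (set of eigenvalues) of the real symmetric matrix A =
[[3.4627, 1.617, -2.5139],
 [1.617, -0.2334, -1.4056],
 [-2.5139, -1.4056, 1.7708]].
sigma(A) ≈ {-1, 0, 6}

A is real symmetric, so its spectrum consists of real eigenvalues. Expanding the characteristic polynomial of the displayed matrix gives
  det(λ I - A) = p(λ) = λ^3 + (-5)λ^2 + (-6)λ + (0).
Solving p(λ) = 0 yields eigenvalues ≈ -1, 0, 6. (A is shown rounded to 4 decimals, so these recover the underlying integer eigenvalues to within that precision.)
Verification: the trace of A = 5 equals the sum of eigenvalues 5, and det(A) ≈ -0.0001 matches the eigenvalue product 0.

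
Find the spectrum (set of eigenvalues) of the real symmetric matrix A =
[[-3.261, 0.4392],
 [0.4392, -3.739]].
sigma(A) ≈ {-4, -3}

A is real symmetric, so its spectrum consists of real eigenvalues. Expanding the characteristic polynomial of the displayed matrix gives
  det(λ I - A) = p(λ) = λ^2 + (7)λ + (12).
Solving p(λ) = 0 yields eigenvalues ≈ -4, -3. (A is shown rounded to 4 decimals, so these recover the underlying integer eigenvalues to within that precision.)
Verification: the trace of A = -7 equals the sum of eigenvalues -7, and det(A) ≈ 12.0000 matches the eigenvalue product 12.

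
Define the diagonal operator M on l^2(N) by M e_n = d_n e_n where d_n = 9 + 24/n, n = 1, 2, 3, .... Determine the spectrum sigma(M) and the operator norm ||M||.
sigma(M) = {9 + 24/n : n ≥ 1} ∪ {9}; ||M|| = 33

A bounded diagonal operator on l^2 with diagonal entries d_n has spectrum equal to the closure of {d_n : n ≥ 1}: every d_n is an eigenvalue (with eigenvector e_n), so {d_n} ⊂ sigma(M); the spectrum is closed, so its closure is too; and for lambda not in the closure, (M - lambda I) has bounded inverse (the diagonal entries 1/(d_n - lambda) are bounded). For our sequence d_n = 9 + 24/n, n = 1, 2, 3, ...:
  - {d_n} = {9 + 24/n : n ≥ 1}; the only limit point is 9
  - closure = {9 + 24/n : n ≥ 1} ∪ {9}
For the norm: a diagonal operator has ||M|| = sup_n |d_n|. Here d_n = 9 + 24/n is positive and decreasing, so sup_n |d_n| = d_1 = 9 + 24 = 33. So ||M|| = 33.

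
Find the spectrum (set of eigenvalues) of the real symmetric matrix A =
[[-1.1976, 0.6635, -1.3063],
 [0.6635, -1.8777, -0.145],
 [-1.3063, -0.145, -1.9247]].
sigma(A) ≈ {-3, -2, 0}

A is real symmetric, so its spectrum consists of real eigenvalues. Expanding the characteristic polynomial of the displayed matrix gives
  det(λ I - A) = p(λ) = λ^3 + (5)λ^2 + (6)λ + (0).
Solving p(λ) = 0 yields eigenvalues ≈ -3, -2, 0. (A is shown rounded to 4 decimals, so these recover the underlying integer eigenvalues to within that precision.)
Verification: the trace of A = -5 equals the sum of eigenvalues -5, and det(A) ≈ -0.0001 matches the eigenvalue product 0.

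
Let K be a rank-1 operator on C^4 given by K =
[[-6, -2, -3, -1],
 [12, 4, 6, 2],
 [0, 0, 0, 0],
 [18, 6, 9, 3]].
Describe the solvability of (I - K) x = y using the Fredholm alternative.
(I - K) is singular (det(I - K) = 0, i.e. 1 ∈ sigma(K)). (I - K) x = y is solvable iff y ⊥ ker((I - K)^*) = span{(-6, -2, -3, -1)}, i.e. iff -6y_1 - 2y_2 - 3y_3 - y_4 = 0. When solvable, the solutions are x = y + c·(1, -2, 0, -3), c arbitrary (ker(I - K) = span{(1, -2, 0, -3)}, dimension 1).

K has rank 1, so it is an outer product K = u v^T: every row of K is a multiple of one row vector. Reading off the entries, u = (1, -2, 0, -3) and v = (-6, -2, -3, -1) (row i of K equals u_i·v^T). A rank-one matrix u v^T satisfies K u = u (v·u) and kills the (3)-dimensional subspace v^⊥, so its characteristic polynomial is lambda^3 (lambda - v·u) with v·u = tr K = 1. Hence the eigenvalues of I - K are 1 (multiplicity 3) and 1 - (1) = 0, so det(I - K) = 0. (Direct check: I - K =
[[7, 2, 3, 1],
 [-12, -3, -6, -2],
 [0, 0, 1, 0],
 [-18, -6, -9, -2]]
has determinant 0.) So 1 is an eigenvalue of K and (I - K) is not invertible. The finite-dimensional Fredholm alternative says: either (I - K) is invertible, or ker(I - K) ≠ {0} and then range(I - K) = ker((I - K)^*)^⊥, with dim ker(I - K) = dim ker((I - K)^*). We are in the second case, so we need both kernels. Kernel of I - K: (I - K) u = u - u (v·u) = u - u = 0, so ker(I - K) = span{u} = span{(1, -2, 0, -3)} (it is exactly 1-dimensional because rank(I - K) = 3). Kernel of the adjoint: K is real, so (I - K)^* = I - K^T = I - v u^T, and (I - v u^T) v = v - v (u·v) = 0; hence ker((I - K)^*) = span{v} = span{(-6, -2, -3, -1)}. Therefore (I - K) x = y is solvable iff <y, v> = 0, i.e. iff -6y_1 - 2y_2 - 3y_3 - y_4 = 0. When this holds, K y = u (v·y) = 0, so (I - K) y = y and x = y is a particular solution; the full solution set is the line x = y + c·u = y + c·(1, -2, 0, -3), c ∈ C.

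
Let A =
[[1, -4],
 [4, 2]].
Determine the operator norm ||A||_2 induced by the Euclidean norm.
||A||_2 = sqrt((37 + sqrt(73))/2) ≈ 4.772 (= sqrt(largest eigenvalue of A^T A))

||A||_2 = sigma_max(A) = sqrt(lambda_max(A^T A)). Form the symmetric matrix M = A^T A =
[[17, 4],
 [4, 20]].
Its characteristic polynomial (trace, determinant of M give the coefficients) is
  p(λ) = det(λ I - M) = λ^2 - 37λ + 324.
For λ^2 - 37λ + 324 the discriminant is 73. It is nonnegative but not a perfect square, so the roots are real and irrational: λ = (37 ± sqrt(73))/2 ≈ 22.772, 14.228.
So the eigenvalues of A^T A are ≈ 14.228, 22.772 (all ≥ 0, as they must be for A^T A). The largest is λ_max = (37 + sqrt(73))/2 ≈ 22.772, hence ||A||_2 = sqrt(λ_max) = sqrt((37 + sqrt(73))/2) ≈ 4.772.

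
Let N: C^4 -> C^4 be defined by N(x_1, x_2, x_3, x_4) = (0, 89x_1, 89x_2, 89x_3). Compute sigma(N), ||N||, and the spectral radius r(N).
sigma(N) = {0}; ||N|| = 89; r(N) = 0. (N is nilpotent with N^4 = 0.)

On C^4, N is a strictly lower-triangular matrix with 89 on the subdiagonal and zeros elsewhere, so its characteristic polynomial is lambda^4 and every eigenvalue is 0: sigma(N) = {0}. For the operator norm, N e_i = 89e_{i+1} for i = 1, ..., 3 and N e_4 = 0, so the singular values of N are 89 (with multiplicity 3) and 0; hence ||N|| = 89. The spectral radius r(N) = max|lambda| = 0. Note ||N|| > r(N) — characteristic of non-normal nilpotent operators. Indeed N^4 = 0.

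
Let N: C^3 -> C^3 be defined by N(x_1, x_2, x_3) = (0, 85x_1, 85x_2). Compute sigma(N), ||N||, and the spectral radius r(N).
sigma(N) = {0}; ||N|| = 85; r(N) = 0. (N is nilpotent with N^3 = 0.)

On C^3, N is a strictly lower-triangular matrix with 85 on the subdiagonal and zeros elsewhere, so its characteristic polynomial is lambda^3 and every eigenvalue is 0: sigma(N) = {0}. For the operator norm, N e_i = 85e_{i+1} for i = 1, ..., 2 and N e_3 = 0, so the singular values of N are 85 (with multiplicity 2) and 0; hence ||N|| = 85. The spectral radius r(N) = max|lambda| = 0. Note ||N|| > r(N) — characteristic of non-normal nilpotent operators. Indeed N^3 = 0.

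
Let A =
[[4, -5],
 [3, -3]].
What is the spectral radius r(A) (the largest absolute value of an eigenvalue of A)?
r(A) = sqrt(3) ≈ 1.7321

The eigenvalues of A are the roots of its characteristic polynomial. With M = A (coefficients from the trace and determinant):
  p(λ) = det(λ I - M) = λ^2 - λ + 3.
For λ^2 - λ + 3 the discriminant is -11. It is negative, so the roots are the complex-conjugate pair λ = 1/2 ± (sqrt(11)/2) i ≈ 0.5 ± 1.6583i. For a conjugate pair the product of the roots equals the constant term, so |λ|^2 = 3 and |λ| = sqrt(3) ≈ 1.7321.
Thus the eigenvalues (to 4 decimals) are 0.5 ± 1.6583i (modulus 1.7321). The spectral radius is the largest modulus: r(A) = sqrt(3) ≈ 1.7321. (Cross-check: r(A) ≤ ||A||_2 ≈ 7.6712; equality holds whenever A is normal, though it can also hold for some non-normal A.)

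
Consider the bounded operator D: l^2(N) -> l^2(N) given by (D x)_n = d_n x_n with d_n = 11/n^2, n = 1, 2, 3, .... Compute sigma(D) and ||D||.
sigma(D) = {11/n^2 : n ≥ 1} ∪ {0}; ||D|| = 11

A bounded diagonal operator on l^2 with diagonal entries d_n has spectrum equal to the closure of {d_n : n ≥ 1}: every d_n is an eigenvalue (with eigenvector e_n), so {d_n} ⊂ sigma(D); the spectrum is closed, so its closure is too; and for lambda not in the closure, (D - lambda I) has bounded inverse (the diagonal entries 1/(d_n - lambda) are bounded). For our sequence d_n = 11/n^2, n = 1, 2, 3, ...:
  - {d_n} = {11/n^2 : n ≥ 1}; the only limit point is 0
  - closure = {11/n^2 : n ≥ 1} ∪ {0}
For the norm: a diagonal operator has ||D|| = sup_n |d_n|. Here d_n = 11/n^2 is positive and decreasing, so sup_n |d_n| = d_1 = 11. So ||D|| = 11.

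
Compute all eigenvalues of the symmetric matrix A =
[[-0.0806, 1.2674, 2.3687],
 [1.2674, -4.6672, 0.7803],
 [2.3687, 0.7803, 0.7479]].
sigma(A) ≈ {-5, -2, 3}

A is real symmetric, so its spectrum consists of real eigenvalues. Expanding the characteristic polynomial of the displayed matrix gives
  det(λ I - A) = p(λ) = λ^3 + (4)λ^2 + (-11)λ + (-30).
Solving p(λ) = 0 yields eigenvalues ≈ -5, -2, 3. (A is shown rounded to 4 decimals, so these recover the underlying integer eigenvalues to within that precision.)
Verification: the trace of A = -4 equals the sum of eigenvalues -4, and det(A) ≈ 30.0006 matches the eigenvalue product 30.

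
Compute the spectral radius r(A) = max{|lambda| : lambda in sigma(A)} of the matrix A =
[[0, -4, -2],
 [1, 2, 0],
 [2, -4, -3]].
r(A) = 2

The eigenvalues of A are the roots of its characteristic polynomial. With M = A (coefficients from the trace, the sum of principal 2x2 minors, and det A):
  p(λ) = det(λ I - M) = λ^3 + λ^2 + 2λ - 4.
By the rational root theorem any rational root is an integer divisor of 4. Testing λ = 1: p(1) = 1 + 1 + 2 - 4 = 0, so λ = 1 is a root. Dividing out (λ - 1) leaves p(λ) = (λ - 1)(λ^2 + 2λ + 4). For λ^2 + 2λ + 4 the discriminant is -12. It is negative, so the roots are the complex-conjugate pair λ = -1 ± (sqrt(12)/2) i ≈ -1 ± 1.7321i. For a conjugate pair the product of the roots equals the constant term, so |λ|^2 = 4 and |λ| = sqrt(4) = 2.
Thus the eigenvalues (to 4 decimals) are -1 ± 1.7321i (modulus 2); 1 (modulus 1). The spectral radius is the largest modulus: r(A) = 2. (Cross-check: r(A) ≤ ||A||_2 ≈ 7.007; equality holds whenever A is normal, though it can also hold for some non-normal A.)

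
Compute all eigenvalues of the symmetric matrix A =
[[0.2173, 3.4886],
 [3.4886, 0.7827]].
sigma(A) ≈ {-3, 4}

A is real symmetric, so its spectrum consists of real eigenvalues. Expanding the characteristic polynomial of the displayed matrix gives
  det(λ I - A) = p(λ) = λ^2 + (-1)λ + (-12).
Solving p(λ) = 0 yields eigenvalues ≈ -3, 4. (A is shown rounded to 4 decimals, so these recover the underlying integer eigenvalues to within that precision.)
Verification: the trace of A = 1 equals the sum of eigenvalues 1, and det(A) ≈ -12.0002 matches the eigenvalue product -12.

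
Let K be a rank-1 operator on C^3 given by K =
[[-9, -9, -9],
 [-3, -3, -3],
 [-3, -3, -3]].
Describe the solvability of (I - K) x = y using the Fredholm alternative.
(I - K) is invertible (det(I - K) = 16 ≠ 0), so for every y in C^3 the equation (I - K) x = y has a unique solution.

K has rank 1, so it is an outer product K = u v^T: every row of K is a multiple of one row vector. Reading off the entries, u = (3, 1, 1) and v = (-3, -3, -3) (row i of K equals u_i·v^T). A rank-one matrix u v^T satisfies K u = u (v·u) and kills the (2)-dimensional subspace v^⊥, so its characteristic polynomial is lambda^2 (lambda - v·u) with v·u = tr K = -15. Hence the eigenvalues of I - K are 1 (multiplicity 2) and 1 - (-15) = 16, so det(I - K) = 16. (Direct check: I - K =
[[10, 9, 9],
 [3, 4, 3],
 [3, 3, 4]]
has determinant 16.) The finite-dimensional Fredholm alternative says: either (I - K) is invertible, or ker(I - K) ≠ {0} and then range(I - K) = ker((I - K)^*)^⊥, with dim ker(I - K) = dim ker((I - K)^*). Since det(I - K) ≠ 0, 1 is not an eigenvalue of K and ker(I - K) = {0}, so we are in the first case: for every y there is a unique x = (I - K)^(-1) y. Explicitly, by the Sherman–Morrison formula, (I - u v^T)^(-1) = I + u v^T/(1 - v·u), i.e. (I - K)^(-1) = I + K/(16).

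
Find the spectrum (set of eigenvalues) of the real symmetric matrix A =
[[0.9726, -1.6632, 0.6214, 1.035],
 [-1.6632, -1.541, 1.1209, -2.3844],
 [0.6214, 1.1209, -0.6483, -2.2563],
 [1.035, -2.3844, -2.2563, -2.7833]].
sigma(A) ≈ {-5, -3, 1, 3}

A is real symmetric, so its spectrum consists of real eigenvalues. Expanding the characteristic polynomial of the displayed matrix gives
  det(λ I - A) = p(λ) = λ^4 + (4)λ^3 + (-14)λ^2 + (-36)λ + (44.9982).
Solving p(λ) = 0 yields eigenvalues ≈ -5, -3, 1, 3. (A is shown rounded to 4 decimals, so these recover the underlying integer eigenvalues to within that precision.)
Verification: the trace of A = -4 equals the sum of eigenvalues -4, and det(A) ≈ 44.9982 matches the eigenvalue product 45.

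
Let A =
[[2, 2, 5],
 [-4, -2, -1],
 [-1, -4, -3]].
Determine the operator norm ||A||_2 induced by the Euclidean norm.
||A||_2 ≈ 8.1322 (= sqrt(largest eigenvalue of A^T A))

||A||_2 = sigma_max(A) = sqrt(lambda_max(A^T A)). Form the symmetric matrix M = A^T A =
[[21, 16, 17],
 [16, 24, 24],
 [17, 24, 35]].
Its characteristic polynomial (trace, sum of principal 2x2 minors, determinant of M give the coefficients) is
  p(λ) = det(λ I - M) = λ^3 - 80λ^2 + 958λ - 2704.
No integer candidate from the rational root theorem (±divisors of 2704) is a root, so the roots are irrational. The cubic discriminant is Δ = 351834400 > 0, so there are three distinct real roots. p(4) = -88 and p(5) = 211 have opposite signs, so a root lies in (4, 5); Newton's method refines it to λ ≈ 4.2522. p(9) = 167 and p(10) = -124 have opposite signs, so a root lies in (9, 10); Newton's method refines it to λ ≈ 9.6157. p(66) = -460 and p(67) = 3125 have opposite signs, so a root lies in (66, 67); Newton's method refines it to λ ≈ 66.1321. Check (Vieta): the three roots sum to 80, matching tr M = 80.
So the eigenvalues of A^T A are ≈ 4.2522, 9.6157, 66.1321 (all ≥ 0, as they must be for A^T A). The largest is λ_max ≈ 66.1321, hence ||A||_2 = sqrt(λ_max) ≈ 8.1322.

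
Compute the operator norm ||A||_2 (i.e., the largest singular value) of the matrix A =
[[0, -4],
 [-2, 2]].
||A||_2 = sqrt((24 + sqrt(320))/2) ≈ 4.5765 (= sqrt(largest eigenvalue of A^T A))

||A||_2 = sigma_max(A) = sqrt(lambda_max(A^T A)). Form the symmetric matrix M = A^T A =
[[4, -4],
 [-4, 20]].
Its characteristic polynomial (trace, determinant of M give the coefficients) is
  p(λ) = det(λ I - M) = λ^2 - 24λ + 64.
For λ^2 - 24λ + 64 the discriminant is 320. It is nonnegative but not a perfect square, so the roots are real and irrational: λ = (24 ± sqrt(320))/2 ≈ 20.9443, 3.0557.
So the eigenvalues of A^T A are ≈ 3.0557, 20.9443 (all ≥ 0, as they must be for A^T A). The largest is λ_max = (24 + sqrt(320))/2 ≈ 20.9443, hence ||A||_2 = sqrt(λ_max) = sqrt((24 + sqrt(320))/2) ≈ 4.5765.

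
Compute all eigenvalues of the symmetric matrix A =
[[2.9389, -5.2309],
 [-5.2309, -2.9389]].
sigma(A) ≈ {-6, 6}

A is real symmetric, so its spectrum consists of real eigenvalues. Expanding the characteristic polynomial of the displayed matrix gives
  det(λ I - A) = p(λ) = λ^2 + (0)λ + (-36).
Solving p(λ) = 0 yields eigenvalues ≈ -6, 6. (A is shown rounded to 4 decimals, so these recover the underlying integer eigenvalues to within that precision.)
Verification: the trace of A = 0 equals the sum of eigenvalues 0, and det(A) ≈ -35.9994 matches the eigenvalue product -36.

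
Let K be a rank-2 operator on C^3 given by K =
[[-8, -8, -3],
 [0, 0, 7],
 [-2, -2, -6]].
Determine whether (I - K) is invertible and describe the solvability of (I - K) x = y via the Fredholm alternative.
(I - K) is invertible (det(I - K) = 71 ≠ 0), so for every y in C^3 the equation (I - K) x = y has a unique solution.

K has rank 2 and factors as K = U V^T = u1 v1^T + u2 v2^T with u1 = (-2, 2, -2), v1 = (1, 1, 3), u2 = (3, 1, 0), v2 = (-2, -2, 1) (multiplying out reproduces the displayed K). The nonzero eigenvalues of U V^T coincide with those of the 2 x 2 matrix G = V^T U = [[v1·u1, v1·u2], [v2·u1, v2·u2]] = [[-6, 4], [-2, -8]], and by the Sylvester determinant identity det(I_3 - U V^T) = det(I_2 - V^T U) = det([[7, -4], [2, 9]]) = (7)(9) - (-4)(2) = 71. (Direct check: I - K =
[[9, 8, 3],
 [0, 1, -7],
 [2, 2, 7]]
has determinant 71.) The finite-dimensional Fredholm alternative says: either (I - K) is invertible, or ker(I - K) ≠ {0} and then range(I - K) = ker((I - K)^*)^⊥, with dim ker(I - K) = dim ker((I - K)^*). Since det(I - K) ≠ 0, 1 is not an eigenvalue of K and ker(I - K) = {0}, so we are in the first case: for every y there is a unique x = (I - K)^(-1) y. (Explicitly, by the Woodbury identity, (I - U V^T)^(-1) = I + U (I_2 - G)^(-1) V^T.)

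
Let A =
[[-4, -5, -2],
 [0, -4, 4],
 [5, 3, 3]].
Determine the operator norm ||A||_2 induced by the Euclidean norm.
||A||_2 ≈ 9.2946 (= sqrt(largest eigenvalue of A^T A))

||A||_2 = sigma_max(A) = sqrt(lambda_max(A^T A)). Form the symmetric matrix M = A^T A =
[[41, 35, 23],
 [35, 50, 3],
 [23, 3, 29]].
Its characteristic polynomial (trace, sum of principal 2x2 minors, determinant of M give the coefficients) is
  p(λ) = det(λ I - M) = λ^3 - 120λ^2 + 2926λ - 1936.
No integer candidate from the rational root theorem (±divisors of 1936) is a root, so the roots are irrational. The cubic discriminant is Δ = 21834738464 > 0, so there are three distinct real roots. p(0) = -1936 and p(1) = 871 have opposite signs, so a root lies in (0, 1); Newton's method refines it to λ ≈ 0.6805. p(32) = 1584 and p(33) = -121 have opposite signs, so a root lies in (32, 33); Newton's method refines it to λ ≈ 32.9299. p(86) = -1764 and p(87) = 2849 have opposite signs, so a root lies in (86, 87); Newton's method refines it to λ ≈ 86.3896. Check (Vieta): the three roots sum to 120, matching tr M = 120.
So the eigenvalues of A^T A are ≈ 0.6805, 32.9299, 86.3896 (all ≥ 0, as they must be for A^T A). The largest is λ_max ≈ 86.3896, hence ||A||_2 = sqrt(λ_max) ≈ 9.2946.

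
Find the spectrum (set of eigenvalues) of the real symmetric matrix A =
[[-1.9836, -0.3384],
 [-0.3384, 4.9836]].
sigma(A) ≈ {-2, 5}

A is real symmetric, so its spectrum consists of real eigenvalues. Expanding the characteristic polynomial of the displayed matrix gives
  det(λ I - A) = p(λ) = λ^2 + (-3)λ + (-10).
Solving p(λ) = 0 yields eigenvalues ≈ -2, 5. (A is shown rounded to 4 decimals, so these recover the underlying integer eigenvalues to within that precision.)
Verification: the trace of A = 3 equals the sum of eigenvalues 3, and det(A) ≈ -10.0000 matches the eigenvalue product -10.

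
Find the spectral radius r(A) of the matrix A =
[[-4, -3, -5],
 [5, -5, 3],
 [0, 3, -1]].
r(A) ≈ 6.3125

The eigenvalues of A are the roots of its characteristic polynomial. With M = A (coefficients from the trace, the sum of principal 2x2 minors, and det A):
  p(λ) = det(λ I - M) = λ^3 + 10λ^2 + 35λ + 74.
No integer candidate from the rational root theorem (±divisors of 74) is a root, so the roots are irrational. The cubic discriminant is Δ = -26652 < 0, so there is one real root and a complex-conjugate pair. p(-7) = -24 and p(-6) = 8 have opposite signs, so a root lies in (-7, -6); Newton's method refines it to λ ≈ -6.3125. Dividing out (λ - (-6.3125)) leaves approximately λ^2 + 3.6875λ + 11.7227. For λ^2 + 3.6875λ + 11.7227 the discriminant is -33.2934. It is negative, so the remaining roots are the complex-conjugate pair λ ≈ -1.8437 ± 2.885i. Their product equals the constant term, so |λ|^2 ≈ 11.7227 and |λ| ≈ 3.4238.
Thus the eigenvalues (to 4 decimals) are -6.3125 (modulus 6.3125); -1.8437 ± 2.885i (modulus 3.4238). The spectral radius is the largest modulus: r(A) ≈ 6.3125. (Cross-check: r(A) ≤ ||A||_2 ≈ 8.783; equality holds whenever A is normal, though it can also hold for some non-normal A.)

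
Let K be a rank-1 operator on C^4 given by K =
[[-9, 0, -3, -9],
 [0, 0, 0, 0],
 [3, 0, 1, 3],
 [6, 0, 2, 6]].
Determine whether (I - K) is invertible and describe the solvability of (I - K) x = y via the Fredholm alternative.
(I - K) is invertible (det(I - K) = 3 ≠ 0), so for every y in C^4 the equation (I - K) x = y has a unique solution.

K has rank 1, so it is an outer product K = u v^T: every row of K is a multiple of one row vector. Reading off the entries, u = (3, 0, -1, -2) and v = (-3, 0, -1, -3) (row i of K equals u_i·v^T). A rank-one matrix u v^T satisfies K u = u (v·u) and kills the (3)-dimensional subspace v^⊥, so its characteristic polynomial is lambda^3 (lambda - v·u) with v·u = tr K = -2. Hence the eigenvalues of I - K are 1 (multiplicity 3) and 1 - (-2) = 3, so det(I - K) = 3. (Direct check: I - K =
[[10, 0, 3, 9],
 [0, 1, 0, 0],
 [-3, 0, 0, -3],
 [-6, 0, -2, -5]]
has determinant 3.) The finite-dimensional Fredholm alternative says: either (I - K) is invertible, or ker(I - K) ≠ {0} and then range(I - K) = ker((I - K)^*)^⊥, with dim ker(I - K) = dim ker((I - K)^*). Since det(I - K) ≠ 0, 1 is not an eigenvalue of K and ker(I - K) = {0}, so we are in the first case: for every y there is a unique x = (I - K)^(-1) y. Explicitly, by the Sherman–Morrison formula, (I - u v^T)^(-1) = I + u v^T/(1 - v·u), i.e. (I - K)^(-1) = I + K/(3).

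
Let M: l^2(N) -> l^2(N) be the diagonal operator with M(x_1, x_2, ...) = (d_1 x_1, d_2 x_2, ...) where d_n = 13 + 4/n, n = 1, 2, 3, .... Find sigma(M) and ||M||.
sigma(M) = {13 + 4/n : n ≥ 1} ∪ {13}; ||M|| = 17

A bounded diagonal operator on l^2 with diagonal entries d_n has spectrum equal to the closure of {d_n : n ≥ 1}: every d_n is an eigenvalue (with eigenvector e_n), so {d_n} ⊂ sigma(M); the spectrum is closed, so its closure is too; and for lambda not in the closure, (M - lambda I) has bounded inverse (the diagonal entries 1/(d_n - lambda) are bounded). For our sequence d_n = 13 + 4/n, n = 1, 2, 3, ...:
  - {d_n} = {13 + 4/n : n ≥ 1}; the only limit point is 13
  - closure = {13 + 4/n : n ≥ 1} ∪ {13}
For the norm: a diagonal operator has ||M|| = sup_n |d_n|. Here d_n = 13 + 4/n is positive and decreasing, so sup_n |d_n| = d_1 = 13 + 4 = 17. So ||M|| = 17.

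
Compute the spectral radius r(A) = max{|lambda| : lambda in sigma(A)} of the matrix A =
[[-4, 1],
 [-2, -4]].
r(A) = sqrt(18) ≈ 4.2426

The eigenvalues of A are the roots of its characteristic polynomial. With M = A (coefficients from the trace and determinant):
  p(λ) = det(λ I - M) = λ^2 + 8λ + 18.
For λ^2 + 8λ + 18 the discriminant is -8. It is negative, so the roots are the complex-conjugate pair λ = -4 ± (sqrt(8)/2) i ≈ -4 ± 1.4142i. For a conjugate pair the product of the roots equals the constant term, so |λ|^2 = 18 and |λ| = sqrt(18) ≈ 4.2426.
Thus the eigenvalues (to 4 decimals) are -4 ± 1.4142i (modulus 4.2426). The spectral radius is the largest modulus: r(A) = sqrt(18) ≈ 4.2426. (Cross-check: r(A) ≤ ||A||_2 ≈ 4.772; equality holds whenever A is normal, though it can also hold for some non-normal A.)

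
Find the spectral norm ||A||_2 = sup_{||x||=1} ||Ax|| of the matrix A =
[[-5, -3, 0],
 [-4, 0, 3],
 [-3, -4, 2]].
||A||_2 ≈ 8.5751 (= sqrt(largest eigenvalue of A^T A))

||A||_2 = sigma_max(A) = sqrt(lambda_max(A^T A)). Form the symmetric matrix M = A^T A =
[[50, 27, -18],
 [27, 25, -8],
 [-18, -8, 13]].
Its characteristic polynomial (trace, sum of principal 2x2 minors, determinant of M give the coefficients) is
  p(λ) = det(λ I - M) = λ^3 - 88λ^2 + 1108λ - 3249.
No integer candidate from the rational root theorem (±divisors of 3249) is a root, so the roots are irrational. The cubic discriminant is Δ = 626829957 > 0, so there are three distinct real roots. p(4) = -161 and p(5) = 216 have opposite signs, so a root lies in (4, 5); Newton's method refines it to λ ≈ 4.3804. p(10) = 31 and p(11) = -378 have opposite signs, so a root lies in (10, 11); Newton's method refines it to λ ≈ 10.0868. p(73) = -2300 and p(74) = 2079 have opposite signs, so a root lies in (73, 74); Newton's method refines it to λ ≈ 73.5328. Check (Vieta): the three roots sum to 88, matching tr M = 88.
So the eigenvalues of A^T A are ≈ 4.3804, 10.0868, 73.5328 (all ≥ 0, as they must be for A^T A). The largest is λ_max ≈ 73.5328, hence ||A||_2 = sqrt(λ_max) ≈ 8.5751.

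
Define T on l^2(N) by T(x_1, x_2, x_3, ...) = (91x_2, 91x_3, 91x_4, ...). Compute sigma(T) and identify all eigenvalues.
sigma(T) = closed disk {z in C : |z| ≤ 91}; sigma_p(T) = open disk {z in C : |z| < 91}

Note T = 91·V where V is the unit left shift (V x)_k = x_{k+1}; so sigma(T) = 91·sigma(V) and ||T|| = 91||V||. ||T x||^2 = 8281sum_{k≥2} |x_k|^2 ≤ 8281||x||^2, with equality on {x : x_1 = 0}, so ||T|| = 91. For any lambda with |lambda| < 91, set r = lambda/91 (|r| < 1); the vector x = (1, r, r^2, ...) is in l^2 and satisfies T x = 91(r, r^2, ...) = lambda x, so lambda is an eigenvalue. On the boundary |lambda| = 91 the geometric series diverges, so no l^2 eigenvector exists, but these lambda lie in the approximate point spectrum. Hence sigma(T) is the closed disk of radius 91 and sigma_p(T) is the open disk.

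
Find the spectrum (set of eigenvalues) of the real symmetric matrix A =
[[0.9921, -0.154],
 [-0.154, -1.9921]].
sigma(A) ≈ {-2, 1}

A is real symmetric, so its spectrum consists of real eigenvalues. Expanding the characteristic polynomial of the displayed matrix gives
  det(λ I - A) = p(λ) = λ^2 + (1)λ + (-2).
Solving p(λ) = 0 yields eigenvalues ≈ -2, 1. (A is shown rounded to 4 decimals, so these recover the underlying integer eigenvalues to within that precision.)
Verification: the trace of A = -1 equals the sum of eigenvalues -1, and det(A) ≈ -2.0001 matches the eigenvalue product -2.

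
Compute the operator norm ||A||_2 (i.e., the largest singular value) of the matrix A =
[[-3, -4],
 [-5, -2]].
||A||_2 = sqrt((54 + sqrt(2132))/2) ≈ 7.0772 (= sqrt(largest eigenvalue of A^T A))

||A||_2 = sigma_max(A) = sqrt(lambda_max(A^T A)). Form the symmetric matrix M = A^T A =
[[34, 22],
 [22, 20]].
Its characteristic polynomial (trace, determinant of M give the coefficients) is
  p(λ) = det(λ I - M) = λ^2 - 54λ + 196.
For λ^2 - 54λ + 196 the discriminant is 2132. It is nonnegative but not a perfect square, so the roots are real and irrational: λ = (54 ± sqrt(2132))/2 ≈ 50.0868, 3.9132.
So the eigenvalues of A^T A are ≈ 3.9132, 50.0868 (all ≥ 0, as they must be for A^T A). The largest is λ_max = (54 + sqrt(2132))/2 ≈ 50.0868, hence ||A||_2 = sqrt(λ_max) = sqrt((54 + sqrt(2132))/2) ≈ 7.0772.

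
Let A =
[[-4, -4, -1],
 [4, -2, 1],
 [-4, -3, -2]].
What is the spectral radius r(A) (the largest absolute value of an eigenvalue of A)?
r(A) ≈ 5.3924

The eigenvalues of A are the roots of its characteristic polynomial. With M = A (coefficients from the trace, the sum of principal 2x2 minors, and det A):
  p(λ) = det(λ I - M) = λ^3 + 8λ^2 + 35λ + 24.
No integer candidate from the rational root theorem (±divisors of 24) is a root, so the roots are irrational. The cubic discriminant is Δ = -36844 < 0, so there is one real root and a complex-conjugate pair. p(-1) = -4 and p(0) = 24 have opposite signs, so a root lies in (-1, 0); Newton's method refines it to λ ≈ -0.8254. Dividing out (λ - (-0.8254)) leaves approximately λ^2 + 7.1746λ + 29.0784. For λ^2 + 7.1746λ + 29.0784 the discriminant is -64.8379. It is negative, so the remaining roots are the complex-conjugate pair λ ≈ -3.5873 ± 4.0261i. Their product equals the constant term, so |λ|^2 ≈ 29.0784 and |λ| ≈ 5.3924.
Thus the eigenvalues (to 4 decimals) are -0.8254 (modulus 0.8254); -3.5873 ± 4.0261i (modulus 5.3924). The spectral radius is the largest modulus: r(A) ≈ 5.3924. (Cross-check: r(A) ≤ ||A||_2 ≈ 8.1199; equality holds whenever A is normal, though it can also hold for some non-normal A.)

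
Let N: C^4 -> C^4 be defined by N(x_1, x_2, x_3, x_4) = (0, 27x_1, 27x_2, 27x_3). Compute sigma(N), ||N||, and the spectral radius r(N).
sigma(N) = {0}; ||N|| = 27; r(N) = 0. (N is nilpotent with N^4 = 0.)

On C^4, N is a strictly lower-triangular matrix with 27 on the subdiagonal and zeros elsewhere, so its characteristic polynomial is lambda^4 and every eigenvalue is 0: sigma(N) = {0}. For the operator norm, N e_i = 27e_{i+1} for i = 1, ..., 3 and N e_4 = 0, so the singular values of N are 27 (with multiplicity 3) and 0; hence ||N|| = 27. The spectral radius r(N) = max|lambda| = 0. Note ||N|| > r(N) — characteristic of non-normal nilpotent operators. Indeed N^4 = 0.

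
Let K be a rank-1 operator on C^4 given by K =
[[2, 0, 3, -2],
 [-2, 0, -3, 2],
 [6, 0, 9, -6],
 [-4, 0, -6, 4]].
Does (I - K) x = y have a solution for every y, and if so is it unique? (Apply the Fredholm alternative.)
(I - K) is invertible (det(I - K) = -14 ≠ 0), so for every y in C^4 the equation (I - K) x = y has a unique solution.

K has rank 1, so it is an outer product K = u v^T: every row of K is a multiple of one row vector. Reading off the entries, u = (1, -1, 3, -2) and v = (2, 0, 3, -2) (row i of K equals u_i·v^T). A rank-one matrix u v^T satisfies K u = u (v·u) and kills the (3)-dimensional subspace v^⊥, so its characteristic polynomial is lambda^3 (lambda - v·u) with v·u = tr K = 15. Hence the eigenvalues of I - K are 1 (multiplicity 3) and 1 - (15) = -14, so det(I - K) = -14. (Direct check: I - K =
[[-1, 0, -3, 2],
 [2, 1, 3, -2],
 [-6, 0, -8, 6],
 [4, 0, 6, -3]]
has determinant -14.) The finite-dimensional Fredholm alternative says: either (I - K) is invertible, or ker(I - K) ≠ {0} and then range(I - K) = ker((I - K)^*)^⊥, with dim ker(I - K) = dim ker((I - K)^*). Since det(I - K) ≠ 0, 1 is not an eigenvalue of K and ker(I - K) = {0}, so we are in the first case: for every y there is a unique x = (I - K)^(-1) y. Explicitly, by the Sherman–Morrison formula, (I - u v^T)^(-1) = I + u v^T/(1 - v·u), i.e. (I - K)^(-1) = I + K/(-14).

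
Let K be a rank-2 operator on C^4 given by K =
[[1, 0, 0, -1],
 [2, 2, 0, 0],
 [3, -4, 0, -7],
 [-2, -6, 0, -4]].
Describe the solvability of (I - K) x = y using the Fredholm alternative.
(I - K) is invertible (det(I - K) = -10 ≠ 0), so for every y in C^4 the equation (I - K) x = y has a unique solution.

K has rank 2 and factors as K = U V^T = u1 v1^T + u2 v2^T with u1 = (1, 2, 3, -2), v1 = (1, 0, 0, -1), u2 = (0, -1, 2, 3), v2 = (0, -2, 0, -2) (multiplying out reproduces the displayed K). The nonzero eigenvalues of U V^T coincide with those of the 2 x 2 matrix G = V^T U = [[v1·u1, v1·u2], [v2·u1, v2·u2]] = [[3, -3], [0, -4]], and by the Sylvester determinant identity det(I_4 - U V^T) = det(I_2 - V^T U) = det([[-2, 3], [0, 5]]) = (-2)(5) - (3)(0) = -10. (Direct check: I - K =
[[0, 0, 0, 1],
 [-2, -1, 0, 0],
 [-3, 4, 1, 7],
 [2, 6, 0, 5]]
has determinant -10.) The finite-dimensional Fredholm alternative says: either (I - K) is invertible, or ker(I - K) ≠ {0} and then range(I - K) = ker((I - K)^*)^⊥, with dim ker(I - K) = dim ker((I - K)^*). Since det(I - K) ≠ 0, 1 is not an eigenvalue of K and ker(I - K) = {0}, so we are in the first case: for every y there is a unique x = (I - K)^(-1) y. (Explicitly, by the Woodbury identity, (I - U V^T)^(-1) = I + U (I_2 - G)^(-1) V^T.)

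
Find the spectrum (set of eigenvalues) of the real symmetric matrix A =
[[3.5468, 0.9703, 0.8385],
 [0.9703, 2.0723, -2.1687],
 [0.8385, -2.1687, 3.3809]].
sigma(A) ≈ {0, 4, 5}

A is real symmetric, so its spectrum consists of real eigenvalues. Expanding the characteristic polynomial of the displayed matrix gives
  det(λ I - A) = p(λ) = λ^3 + (-9)λ^2 + (20)λ + (0).
Solving p(λ) = 0 yields eigenvalues ≈ 0, 4, 5. (A is shown rounded to 4 decimals, so these recover the underlying integer eigenvalues to within that precision.)
Verification: the trace of A = 9 equals the sum of eigenvalues 9, and det(A) ≈ -0.0007 matches the eigenvalue product 0.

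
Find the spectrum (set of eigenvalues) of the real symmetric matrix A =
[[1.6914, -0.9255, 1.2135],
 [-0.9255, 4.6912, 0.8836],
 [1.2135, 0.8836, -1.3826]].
sigma(A) ≈ {-2, 2, 5}

A is real symmetric, so its spectrum consists of real eigenvalues. Expanding the characteristic polynomial of the displayed matrix gives
  det(λ I - A) = p(λ) = λ^3 + (-5)λ^2 + (-4)λ + (20).
Solving p(λ) = 0 yields eigenvalues ≈ -2, 2, 5. (A is shown rounded to 4 decimals, so these recover the underlying integer eigenvalues to within that precision.)
Verification: the trace of A = 5 equals the sum of eigenvalues 5, and det(A) ≈ -19.9997 matches the eigenvalue product -20.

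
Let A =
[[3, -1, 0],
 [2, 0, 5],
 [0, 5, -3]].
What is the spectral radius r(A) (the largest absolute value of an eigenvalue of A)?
r(A) ≈ 6.6472

The eigenvalues of A are the roots of its characteristic polynomial. With M = A (coefficients from the trace, the sum of principal 2x2 minors, and det A):
  p(λ) = det(λ I - M) = λ^3 - 32λ + 81.
No integer candidate from the rational root theorem (±divisors of 81) is a root, so the roots are irrational. The cubic discriminant is Δ = -46075 < 0, so there is one real root and a complex-conjugate pair. p(-7) = -38 and p(-6) = 57 have opposite signs, so a root lies in (-7, -6); Newton's method refines it to λ ≈ -6.6472. Dividing out (λ - (-6.6472)) leaves approximately λ^2 - 6.6472λ + 12.1855. For λ^2 - 6.6472λ + 12.1855 the discriminant is -4.5566. It is negative, so the remaining roots are the complex-conjugate pair λ ≈ 3.3236 ± 1.0673i. Their product equals the constant term, so |λ|^2 ≈ 12.1855 and |λ| ≈ 3.4908.
Thus the eigenvalues (to 4 decimals) are -6.6472 (modulus 6.6472); 3.3236 ± 1.0673i (modulus 3.4908). The spectral radius is the largest modulus: r(A) ≈ 6.6472. (Cross-check: r(A) ≤ ||A||_2 ≈ 6.9467; equality holds whenever A is normal, though it can also hold for some non-normal A.)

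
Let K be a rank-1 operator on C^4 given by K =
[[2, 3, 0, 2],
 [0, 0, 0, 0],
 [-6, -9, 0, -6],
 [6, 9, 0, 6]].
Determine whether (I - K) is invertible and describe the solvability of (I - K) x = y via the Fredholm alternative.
(I - K) is invertible (det(I - K) = -7 ≠ 0), so for every y in C^4 the equation (I - K) x = y has a unique solution.

K has rank 1, so it is an outer product K = u v^T: every row of K is a multiple of one row vector. Reading off the entries, u = (-1, 0, 3, -3) and v = (-2, -3, 0, -2) (row i of K equals u_i·v^T). A rank-one matrix u v^T satisfies K u = u (v·u) and kills the (3)-dimensional subspace v^⊥, so its characteristic polynomial is lambda^3 (lambda - v·u) with v·u = tr K = 8. Hence the eigenvalues of I - K are 1 (multiplicity 3) and 1 - (8) = -7, so det(I - K) = -7. (Direct check: I - K =
[[-1, -3, 0, -2],
 [0, 1, 0, 0],
 [6, 9, 1, 6],
 [-6, -9, 0, -5]]
has determinant -7.) The finite-dimensional Fredholm alternative says: either (I - K) is invertible, or ker(I - K) ≠ {0} and then range(I - K) = ker((I - K)^*)^⊥, with dim ker(I - K) = dim ker((I - K)^*). Since det(I - K) ≠ 0, 1 is not an eigenvalue of K and ker(I - K) = {0}, so we are in the first case: for every y there is a unique x = (I - K)^(-1) y. Explicitly, by the Sherman–Morrison formula, (I - u v^T)^(-1) = I + u v^T/(1 - v·u), i.e. (I - K)^(-1) = I + K/(-7).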